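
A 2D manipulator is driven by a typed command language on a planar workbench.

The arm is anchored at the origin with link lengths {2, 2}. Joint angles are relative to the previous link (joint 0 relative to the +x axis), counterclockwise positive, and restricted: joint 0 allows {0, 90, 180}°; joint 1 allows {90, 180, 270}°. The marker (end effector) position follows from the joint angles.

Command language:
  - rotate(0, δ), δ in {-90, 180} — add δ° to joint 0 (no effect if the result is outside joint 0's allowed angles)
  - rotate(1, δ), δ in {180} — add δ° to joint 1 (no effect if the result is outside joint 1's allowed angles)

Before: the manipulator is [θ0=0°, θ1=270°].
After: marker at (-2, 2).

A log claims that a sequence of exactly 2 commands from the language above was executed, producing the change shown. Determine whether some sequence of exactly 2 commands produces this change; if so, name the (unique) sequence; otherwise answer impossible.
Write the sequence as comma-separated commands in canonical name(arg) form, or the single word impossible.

rotate(0, -90), rotate(0, 180)

key: running rotate(0, 180) before rotate(0, -90) would end elsewhere — order is forced
start: [θ0=0°, θ1=270°]
step 1 (rotate(0, -90)): [θ0=0°, θ1=270°]
step 2 (rotate(0, 180)): [θ0=180°, θ1=270°]
no rival 2-sequence matches.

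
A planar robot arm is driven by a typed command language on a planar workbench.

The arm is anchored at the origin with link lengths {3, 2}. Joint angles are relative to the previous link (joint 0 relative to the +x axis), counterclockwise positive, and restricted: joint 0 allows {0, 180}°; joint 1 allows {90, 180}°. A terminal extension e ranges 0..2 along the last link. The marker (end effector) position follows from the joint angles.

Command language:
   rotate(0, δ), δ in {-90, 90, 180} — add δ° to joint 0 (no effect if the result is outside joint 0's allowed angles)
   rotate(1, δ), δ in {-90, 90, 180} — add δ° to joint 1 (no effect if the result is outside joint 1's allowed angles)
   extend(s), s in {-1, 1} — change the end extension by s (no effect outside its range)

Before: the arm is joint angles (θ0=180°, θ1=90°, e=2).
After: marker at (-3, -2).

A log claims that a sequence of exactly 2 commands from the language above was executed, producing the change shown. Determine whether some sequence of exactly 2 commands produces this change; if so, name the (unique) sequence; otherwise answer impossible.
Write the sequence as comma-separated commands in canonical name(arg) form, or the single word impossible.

t0: joint angles (θ0=180°, θ1=90°, e=2)
1. extend(-1) → joint angles (θ0=180°, θ1=90°, e=1)
2. extend(-1) → joint angles (θ0=180°, θ1=90°, e=0)
all 64 alternatives checked — unique.

extend(-1), extend(-1)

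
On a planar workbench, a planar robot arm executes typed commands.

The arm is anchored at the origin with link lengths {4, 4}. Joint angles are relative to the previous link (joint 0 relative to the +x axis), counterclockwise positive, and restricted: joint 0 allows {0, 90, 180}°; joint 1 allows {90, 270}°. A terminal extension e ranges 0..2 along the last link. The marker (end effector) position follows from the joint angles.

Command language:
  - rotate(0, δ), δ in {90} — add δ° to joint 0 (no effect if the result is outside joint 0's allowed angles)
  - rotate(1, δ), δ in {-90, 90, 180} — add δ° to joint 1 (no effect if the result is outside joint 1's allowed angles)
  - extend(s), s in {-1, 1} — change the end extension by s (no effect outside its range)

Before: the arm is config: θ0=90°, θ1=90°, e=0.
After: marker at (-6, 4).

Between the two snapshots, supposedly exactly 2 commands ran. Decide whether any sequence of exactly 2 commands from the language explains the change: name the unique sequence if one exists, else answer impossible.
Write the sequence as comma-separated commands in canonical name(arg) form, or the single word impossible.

extend(1), extend(1)

from: config: θ0=90°, θ1=90°, e=0
step 1 (extend(1)): config: θ0=90°, θ1=90°, e=1
step 2 (extend(1)): config: θ0=90°, θ1=90°, e=2
no other 2-command option fits: unique.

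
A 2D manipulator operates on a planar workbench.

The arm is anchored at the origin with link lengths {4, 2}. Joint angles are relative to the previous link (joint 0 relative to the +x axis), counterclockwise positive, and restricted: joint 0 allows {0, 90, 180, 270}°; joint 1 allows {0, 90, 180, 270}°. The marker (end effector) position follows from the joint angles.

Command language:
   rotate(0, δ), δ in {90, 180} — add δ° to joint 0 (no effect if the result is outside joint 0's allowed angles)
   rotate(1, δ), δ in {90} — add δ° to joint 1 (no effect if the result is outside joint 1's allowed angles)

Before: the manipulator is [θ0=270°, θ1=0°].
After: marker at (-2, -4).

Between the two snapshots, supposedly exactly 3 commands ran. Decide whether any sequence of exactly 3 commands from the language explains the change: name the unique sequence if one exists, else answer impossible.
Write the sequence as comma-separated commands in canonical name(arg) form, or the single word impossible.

initial: [θ0=270°, θ1=0°]
1. rotate(1, 90) → [θ0=270°, θ1=90°]
2. rotate(1, 90) → [θ0=270°, θ1=180°]
3. rotate(1, 90) → [θ0=270°, θ1=270°]
no other 3-command option fits: unique.

rotate(1, 90), rotate(1, 90), rotate(1, 90)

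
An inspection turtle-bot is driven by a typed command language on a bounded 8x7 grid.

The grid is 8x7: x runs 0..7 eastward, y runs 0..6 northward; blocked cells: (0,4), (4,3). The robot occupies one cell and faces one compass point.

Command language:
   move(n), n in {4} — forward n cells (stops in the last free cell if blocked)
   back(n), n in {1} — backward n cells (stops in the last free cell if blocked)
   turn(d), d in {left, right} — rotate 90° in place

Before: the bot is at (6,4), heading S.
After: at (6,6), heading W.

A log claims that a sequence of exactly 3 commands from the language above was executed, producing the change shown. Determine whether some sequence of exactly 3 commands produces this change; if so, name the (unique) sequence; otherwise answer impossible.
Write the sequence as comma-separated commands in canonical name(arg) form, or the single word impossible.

back(1), back(1), turn(right)

key: cell and facing (now W) both changed — the 3 commands mix motion and turning
t0: at (6,4), heading S
1. back(1) → at (6,5), heading S
2. back(1) → at (6,6), heading S
3. turn(right) → at (6,6), heading W
uniquely the one of 64 3-step routes that fits.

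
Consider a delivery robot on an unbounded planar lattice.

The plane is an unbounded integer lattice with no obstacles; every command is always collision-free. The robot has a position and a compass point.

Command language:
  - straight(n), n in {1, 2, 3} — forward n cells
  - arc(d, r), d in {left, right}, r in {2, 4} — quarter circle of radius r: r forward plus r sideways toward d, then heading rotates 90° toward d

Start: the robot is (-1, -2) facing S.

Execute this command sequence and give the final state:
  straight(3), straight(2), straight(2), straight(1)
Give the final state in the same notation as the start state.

(-1, -10) facing S

t0: (-1, -2) facing S
step 1 (straight(3)): (-1, -5) facing S
step 2 (straight(2)): (-1, -7) facing S
step 3 (straight(2)): (-1, -9) facing S
step 4 (straight(1)): (-1, -10) facing S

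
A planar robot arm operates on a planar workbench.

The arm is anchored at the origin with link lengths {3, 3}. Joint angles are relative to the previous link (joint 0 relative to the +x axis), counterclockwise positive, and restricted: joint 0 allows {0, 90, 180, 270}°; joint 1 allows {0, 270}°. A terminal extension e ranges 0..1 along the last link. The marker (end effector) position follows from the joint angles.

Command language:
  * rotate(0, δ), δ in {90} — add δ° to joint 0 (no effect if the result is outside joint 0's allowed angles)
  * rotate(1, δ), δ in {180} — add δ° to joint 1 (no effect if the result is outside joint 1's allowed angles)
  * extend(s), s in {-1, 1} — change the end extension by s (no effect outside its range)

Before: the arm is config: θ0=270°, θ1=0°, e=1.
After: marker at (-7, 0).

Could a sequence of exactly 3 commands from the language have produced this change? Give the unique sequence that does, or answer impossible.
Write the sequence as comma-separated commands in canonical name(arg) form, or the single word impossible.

rotate(0, 90), rotate(0, 90), rotate(0, 90)

begin: config: θ0=270°, θ1=0°, e=1
t=1 rotate(0, 90) ⇒ config: θ0=0°, θ1=0°, e=1
t=2 rotate(0, 90) ⇒ config: θ0=90°, θ1=0°, e=1
t=3 rotate(0, 90) ⇒ config: θ0=180°, θ1=0°, e=1
no rival 3-sequence matches.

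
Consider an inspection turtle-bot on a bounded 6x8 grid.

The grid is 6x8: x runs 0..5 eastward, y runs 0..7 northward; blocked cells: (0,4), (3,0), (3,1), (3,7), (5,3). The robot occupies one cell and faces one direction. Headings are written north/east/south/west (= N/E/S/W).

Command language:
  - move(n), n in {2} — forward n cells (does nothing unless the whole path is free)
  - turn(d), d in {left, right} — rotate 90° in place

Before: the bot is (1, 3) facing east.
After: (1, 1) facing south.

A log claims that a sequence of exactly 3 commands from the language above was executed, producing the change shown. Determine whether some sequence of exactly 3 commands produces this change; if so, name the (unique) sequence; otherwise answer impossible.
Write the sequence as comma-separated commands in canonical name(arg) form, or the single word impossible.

turn(right), move(2), move(2)

key: running move(2) before turn(right) would end elsewhere — order is forced
from: (1, 3) facing east
[1] after turn(right): (1, 3) facing south
[2] after move(2): (1, 1) facing south
[3] after move(2): (1, 1) facing south
uniquely the one of 27 3-step routes that fits.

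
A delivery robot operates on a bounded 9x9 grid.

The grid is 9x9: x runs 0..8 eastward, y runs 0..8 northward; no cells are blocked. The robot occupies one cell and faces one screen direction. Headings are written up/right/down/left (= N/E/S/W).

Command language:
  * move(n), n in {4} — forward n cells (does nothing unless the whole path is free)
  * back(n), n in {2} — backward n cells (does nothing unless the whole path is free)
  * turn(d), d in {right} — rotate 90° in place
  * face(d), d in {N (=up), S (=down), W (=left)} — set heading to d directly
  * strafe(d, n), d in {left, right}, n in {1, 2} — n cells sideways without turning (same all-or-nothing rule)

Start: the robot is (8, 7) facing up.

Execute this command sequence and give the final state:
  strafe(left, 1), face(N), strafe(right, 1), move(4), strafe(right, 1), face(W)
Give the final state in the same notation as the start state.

initial: (8, 7) facing up
t=1 strafe(left, 1) ⇒ (7, 7) facing up
t=2 face(N) ⇒ (7, 7) facing up
t=3 strafe(right, 1) ⇒ (8, 7) facing up
t=4 move(4) ⇒ (8, 7) facing up
t=5 strafe(right, 1) ⇒ (8, 7) facing up
t=6 face(W) ⇒ (8, 7) facing left

(8, 7) facing left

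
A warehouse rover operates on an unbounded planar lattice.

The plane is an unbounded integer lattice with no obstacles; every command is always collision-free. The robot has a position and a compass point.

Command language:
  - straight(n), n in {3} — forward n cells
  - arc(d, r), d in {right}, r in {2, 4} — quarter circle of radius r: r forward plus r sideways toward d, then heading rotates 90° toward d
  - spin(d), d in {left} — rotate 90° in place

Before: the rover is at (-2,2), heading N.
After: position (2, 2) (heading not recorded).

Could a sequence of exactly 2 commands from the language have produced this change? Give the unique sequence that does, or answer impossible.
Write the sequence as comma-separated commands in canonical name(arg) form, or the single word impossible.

start: at (-2,2), heading N
t=1 arc(right, 2) ⇒ at (0,4), heading E
t=2 arc(right, 2) ⇒ at (2,2), heading S
all 16 alternatives checked — unique.

arc(right, 2), arc(right, 2)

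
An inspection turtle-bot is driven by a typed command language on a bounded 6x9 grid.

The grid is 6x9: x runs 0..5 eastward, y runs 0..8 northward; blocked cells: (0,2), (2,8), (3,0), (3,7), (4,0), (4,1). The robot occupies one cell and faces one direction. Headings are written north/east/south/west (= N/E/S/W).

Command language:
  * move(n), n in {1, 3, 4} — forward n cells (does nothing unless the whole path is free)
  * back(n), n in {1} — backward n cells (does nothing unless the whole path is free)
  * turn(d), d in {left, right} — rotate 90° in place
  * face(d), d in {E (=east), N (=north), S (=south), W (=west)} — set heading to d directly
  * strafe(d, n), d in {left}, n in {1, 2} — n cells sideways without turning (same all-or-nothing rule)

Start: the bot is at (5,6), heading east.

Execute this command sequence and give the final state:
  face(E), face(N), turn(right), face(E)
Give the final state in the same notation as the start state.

at (5,6), heading east

t0: at (5,6), heading east
step 1 (face(E)): at (5,6), heading east
step 2 (face(N)): at (5,6), heading north
step 3 (turn(right)): at (5,6), heading east
step 4 (face(E)): at (5,6), heading east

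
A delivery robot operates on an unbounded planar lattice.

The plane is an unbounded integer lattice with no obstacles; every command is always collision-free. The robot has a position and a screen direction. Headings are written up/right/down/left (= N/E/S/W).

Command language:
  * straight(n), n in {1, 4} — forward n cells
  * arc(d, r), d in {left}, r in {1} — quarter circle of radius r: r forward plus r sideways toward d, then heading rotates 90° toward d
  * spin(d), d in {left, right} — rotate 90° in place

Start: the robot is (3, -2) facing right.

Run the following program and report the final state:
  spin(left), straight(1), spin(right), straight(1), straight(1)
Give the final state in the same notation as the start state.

(5, -1) facing right

initial: (3, -2) facing right
t=1 spin(left) ⇒ (3, -2) facing up
t=2 straight(1) ⇒ (3, -1) facing up
t=3 spin(right) ⇒ (3, -1) facing right
t=4 straight(1) ⇒ (4, -1) facing right
t=5 straight(1) ⇒ (5, -1) facing right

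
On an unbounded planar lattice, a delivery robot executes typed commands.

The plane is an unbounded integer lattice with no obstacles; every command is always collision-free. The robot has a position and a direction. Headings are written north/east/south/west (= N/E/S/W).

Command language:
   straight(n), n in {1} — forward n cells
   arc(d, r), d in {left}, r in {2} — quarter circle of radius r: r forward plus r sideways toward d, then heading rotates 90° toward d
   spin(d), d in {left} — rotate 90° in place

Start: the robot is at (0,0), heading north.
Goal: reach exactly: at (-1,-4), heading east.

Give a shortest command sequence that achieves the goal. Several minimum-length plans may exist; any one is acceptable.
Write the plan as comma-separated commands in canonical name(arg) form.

spin(left), straight(1), arc(left, 2), arc(left, 2)

begin: at (0,0), heading north
[1] after spin(left): at (0,0), heading west
[2] after straight(1): at (-1,0), heading west
[3] after arc(left, 2): at (-3,-2), heading south
[4] after arc(left, 2): at (-1,-4), heading east
minimal: 4 command(s), checked below 4.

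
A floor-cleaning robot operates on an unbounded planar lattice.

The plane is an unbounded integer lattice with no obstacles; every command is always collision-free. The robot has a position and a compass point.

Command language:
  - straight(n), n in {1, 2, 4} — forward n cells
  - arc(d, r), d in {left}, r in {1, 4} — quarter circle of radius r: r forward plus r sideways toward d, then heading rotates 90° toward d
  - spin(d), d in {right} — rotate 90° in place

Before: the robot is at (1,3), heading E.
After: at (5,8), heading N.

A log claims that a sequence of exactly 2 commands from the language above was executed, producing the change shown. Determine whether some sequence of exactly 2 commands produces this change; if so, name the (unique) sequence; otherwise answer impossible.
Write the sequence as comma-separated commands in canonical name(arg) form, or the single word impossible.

key: running straight(1) before arc(left, 4) would end elsewhere — order is forced
begin: at (1,3), heading E
step 1 (arc(left, 4)): at (5,7), heading N
step 2 (straight(1)): at (5,8), heading N
uniquely the one of 36 2-step routes that fits.

arc(left, 4), straight(1)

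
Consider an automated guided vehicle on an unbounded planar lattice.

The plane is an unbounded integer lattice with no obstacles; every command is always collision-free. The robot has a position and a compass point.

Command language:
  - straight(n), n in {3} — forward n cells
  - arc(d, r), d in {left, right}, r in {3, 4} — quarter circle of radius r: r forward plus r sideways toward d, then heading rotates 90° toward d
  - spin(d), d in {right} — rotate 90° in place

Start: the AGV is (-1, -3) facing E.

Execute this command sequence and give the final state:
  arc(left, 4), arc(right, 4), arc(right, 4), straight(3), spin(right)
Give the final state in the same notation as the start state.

begin: (-1, -3) facing E
[1] after arc(left, 4): (3, 1) facing N
[2] after arc(right, 4): (7, 5) facing E
[3] after arc(right, 4): (11, 1) facing S
[4] after straight(3): (11, -2) facing S
[5] after spin(right): (11, -2) facing W

(11, -2) facing W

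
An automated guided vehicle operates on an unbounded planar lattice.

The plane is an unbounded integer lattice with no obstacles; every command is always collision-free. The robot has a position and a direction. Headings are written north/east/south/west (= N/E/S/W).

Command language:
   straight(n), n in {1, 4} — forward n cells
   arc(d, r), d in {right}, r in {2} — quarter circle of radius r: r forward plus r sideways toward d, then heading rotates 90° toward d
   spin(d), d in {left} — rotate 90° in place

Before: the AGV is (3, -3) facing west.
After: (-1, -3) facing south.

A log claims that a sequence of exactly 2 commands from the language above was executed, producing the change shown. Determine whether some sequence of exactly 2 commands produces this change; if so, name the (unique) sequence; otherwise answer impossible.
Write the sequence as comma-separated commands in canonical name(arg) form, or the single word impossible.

key: position moved to (-1,-3) AND the heading swung to S — translation plus rotation needed
start: (3, -3) facing west
t=1 straight(4) ⇒ (-1, -3) facing west
t=2 spin(left) ⇒ (-1, -3) facing south
all 16 alternatives checked — unique.

straight(4), spin(left)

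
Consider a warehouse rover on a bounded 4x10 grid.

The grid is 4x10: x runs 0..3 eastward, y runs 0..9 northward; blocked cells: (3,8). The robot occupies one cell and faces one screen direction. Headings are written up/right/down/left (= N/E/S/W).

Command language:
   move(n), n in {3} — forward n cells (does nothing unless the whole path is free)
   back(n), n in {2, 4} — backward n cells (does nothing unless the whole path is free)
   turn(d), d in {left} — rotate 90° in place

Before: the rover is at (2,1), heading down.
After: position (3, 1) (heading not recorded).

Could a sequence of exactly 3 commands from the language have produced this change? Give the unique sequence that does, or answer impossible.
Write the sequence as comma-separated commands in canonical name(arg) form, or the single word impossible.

key: running move(3) before turn(left) would end elsewhere — order is forced
t0: at (2,1), heading down
t=1 turn(left) ⇒ at (2,1), heading right
t=2 back(2) ⇒ at (0,1), heading right
t=3 move(3) ⇒ at (3,1), heading right
no other 3-command option fits: unique.

turn(left), back(2), move(3)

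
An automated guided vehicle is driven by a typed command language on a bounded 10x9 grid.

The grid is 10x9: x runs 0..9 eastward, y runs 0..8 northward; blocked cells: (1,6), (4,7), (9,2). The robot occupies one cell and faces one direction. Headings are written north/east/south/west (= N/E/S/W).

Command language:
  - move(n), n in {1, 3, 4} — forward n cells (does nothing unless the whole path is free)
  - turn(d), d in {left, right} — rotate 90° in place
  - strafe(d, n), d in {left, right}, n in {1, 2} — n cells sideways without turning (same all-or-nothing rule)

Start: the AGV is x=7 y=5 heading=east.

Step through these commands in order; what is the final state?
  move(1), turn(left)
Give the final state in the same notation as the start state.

t0: x=7 y=5 heading=east
t=1 move(1) ⇒ x=8 y=5 heading=east
t=2 turn(left) ⇒ x=8 y=5 heading=north

x=8 y=5 heading=north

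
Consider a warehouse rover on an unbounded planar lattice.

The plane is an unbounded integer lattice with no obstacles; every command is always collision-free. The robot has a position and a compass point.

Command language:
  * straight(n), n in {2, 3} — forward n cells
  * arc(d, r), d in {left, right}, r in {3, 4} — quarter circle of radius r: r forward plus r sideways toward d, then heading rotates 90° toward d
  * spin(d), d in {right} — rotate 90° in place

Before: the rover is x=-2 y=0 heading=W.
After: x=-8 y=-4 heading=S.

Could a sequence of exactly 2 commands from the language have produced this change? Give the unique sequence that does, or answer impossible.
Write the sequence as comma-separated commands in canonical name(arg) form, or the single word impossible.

key: order matters: swapping straight(2) and arc(left, 4) lands elsewhere
initial: x=-2 y=0 heading=W
step 1 (straight(2)): x=-4 y=0 heading=W
step 2 (arc(left, 4)): x=-8 y=-4 heading=S
no other 2-command option fits: unique.

straight(2), arc(left, 4)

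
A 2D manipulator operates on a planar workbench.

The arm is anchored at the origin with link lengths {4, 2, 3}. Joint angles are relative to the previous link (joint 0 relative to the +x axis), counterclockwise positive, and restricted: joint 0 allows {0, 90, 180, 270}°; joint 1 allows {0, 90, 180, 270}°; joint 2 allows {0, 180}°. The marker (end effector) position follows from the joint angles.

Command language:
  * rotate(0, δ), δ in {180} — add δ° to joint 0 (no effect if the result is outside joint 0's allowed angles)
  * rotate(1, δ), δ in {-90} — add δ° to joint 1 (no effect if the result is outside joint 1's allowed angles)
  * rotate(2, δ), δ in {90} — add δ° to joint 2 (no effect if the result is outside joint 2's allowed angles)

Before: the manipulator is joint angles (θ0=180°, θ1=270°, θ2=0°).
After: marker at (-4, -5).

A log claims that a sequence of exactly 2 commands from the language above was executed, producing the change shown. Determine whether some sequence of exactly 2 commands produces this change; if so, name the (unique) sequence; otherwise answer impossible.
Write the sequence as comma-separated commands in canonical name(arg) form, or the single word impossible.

rotate(1, -90), rotate(1, -90)

from: joint angles (θ0=180°, θ1=270°, θ2=0°)
[1] after rotate(1, -90): joint angles (θ0=180°, θ1=180°, θ2=0°)
[2] after rotate(1, -90): joint angles (θ0=180°, θ1=90°, θ2=0°)
no rival 2-sequence matches.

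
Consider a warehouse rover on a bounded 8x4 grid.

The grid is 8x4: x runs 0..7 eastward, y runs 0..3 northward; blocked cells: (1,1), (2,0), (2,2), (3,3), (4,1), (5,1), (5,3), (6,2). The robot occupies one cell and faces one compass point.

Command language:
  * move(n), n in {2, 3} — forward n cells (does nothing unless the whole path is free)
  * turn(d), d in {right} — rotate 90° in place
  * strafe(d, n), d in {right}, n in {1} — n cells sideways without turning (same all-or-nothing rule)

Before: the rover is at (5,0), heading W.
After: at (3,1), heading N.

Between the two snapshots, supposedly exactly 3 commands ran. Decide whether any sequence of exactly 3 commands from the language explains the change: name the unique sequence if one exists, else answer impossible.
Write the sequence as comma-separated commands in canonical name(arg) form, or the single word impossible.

move(2), strafe(right, 1), turn(right)

key: running turn(right) before move(2) would end elsewhere — order is forced
t0: at (5,0), heading W
step 1 (move(2)): at (3,0), heading W
step 2 (strafe(right, 1)): at (3,1), heading W
step 3 (turn(right)): at (3,1), heading N
uniquely the one of 64 3-step routes that fits.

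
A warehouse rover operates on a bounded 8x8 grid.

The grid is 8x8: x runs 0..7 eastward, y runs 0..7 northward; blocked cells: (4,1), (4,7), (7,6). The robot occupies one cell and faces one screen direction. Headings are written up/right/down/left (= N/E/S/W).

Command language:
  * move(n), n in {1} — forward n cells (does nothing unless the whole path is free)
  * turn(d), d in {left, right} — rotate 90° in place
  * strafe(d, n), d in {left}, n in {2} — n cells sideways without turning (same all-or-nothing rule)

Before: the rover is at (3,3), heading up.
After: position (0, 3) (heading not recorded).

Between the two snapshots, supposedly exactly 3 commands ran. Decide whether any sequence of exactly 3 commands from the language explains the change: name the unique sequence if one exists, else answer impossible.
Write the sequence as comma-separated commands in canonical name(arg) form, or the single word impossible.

strafe(left, 2), turn(left), move(1)

key: running move(1) before strafe(left, 2) would end elsewhere — order is forced
begin: at (3,3), heading up
step 1 (strafe(left, 2)): at (1,3), heading up
step 2 (turn(left)): at (1,3), heading left
step 3 (move(1)): at (0,3), heading left
all 64 alternatives checked — unique.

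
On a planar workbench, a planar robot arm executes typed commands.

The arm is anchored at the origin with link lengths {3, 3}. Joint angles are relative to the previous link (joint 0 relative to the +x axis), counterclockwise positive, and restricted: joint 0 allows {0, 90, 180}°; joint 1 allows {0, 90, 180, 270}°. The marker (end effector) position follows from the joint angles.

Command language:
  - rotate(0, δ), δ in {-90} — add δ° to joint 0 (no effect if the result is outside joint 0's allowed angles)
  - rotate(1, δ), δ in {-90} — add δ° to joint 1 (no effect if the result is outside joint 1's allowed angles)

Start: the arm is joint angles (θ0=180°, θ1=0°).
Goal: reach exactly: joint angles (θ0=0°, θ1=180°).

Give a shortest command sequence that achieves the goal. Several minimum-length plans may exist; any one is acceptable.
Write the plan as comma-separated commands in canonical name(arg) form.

rotate(0, -90), rotate(0, -90), rotate(1, -90), rotate(1, -90)

t0: joint angles (θ0=180°, θ1=0°)
t=1 rotate(0, -90) ⇒ joint angles (θ0=90°, θ1=0°)
t=2 rotate(0, -90) ⇒ joint angles (θ0=0°, θ1=0°)
t=3 rotate(1, -90) ⇒ joint angles (θ0=0°, θ1=270°)
t=4 rotate(1, -90) ⇒ joint angles (θ0=0°, θ1=180°)
nothing shorter than 4 reaches the goal.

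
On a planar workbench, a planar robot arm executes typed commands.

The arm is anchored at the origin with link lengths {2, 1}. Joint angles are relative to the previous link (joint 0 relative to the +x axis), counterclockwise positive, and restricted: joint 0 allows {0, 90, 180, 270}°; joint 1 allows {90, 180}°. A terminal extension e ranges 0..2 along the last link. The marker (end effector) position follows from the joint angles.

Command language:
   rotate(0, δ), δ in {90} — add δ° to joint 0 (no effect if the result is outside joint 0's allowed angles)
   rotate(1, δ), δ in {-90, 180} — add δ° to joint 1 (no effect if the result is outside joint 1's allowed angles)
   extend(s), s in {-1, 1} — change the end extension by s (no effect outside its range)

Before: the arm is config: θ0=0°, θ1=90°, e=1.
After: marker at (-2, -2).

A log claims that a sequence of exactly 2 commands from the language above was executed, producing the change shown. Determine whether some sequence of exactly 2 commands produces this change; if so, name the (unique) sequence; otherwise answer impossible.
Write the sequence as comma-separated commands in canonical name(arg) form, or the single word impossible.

rotate(0, 90), rotate(0, 90)

from: config: θ0=0°, θ1=90°, e=1
[1] after rotate(0, 90): config: θ0=90°, θ1=90°, e=1
[2] after rotate(0, 90): config: θ0=180°, θ1=90°, e=1
uniquely the one of 25 2-step routes that fits.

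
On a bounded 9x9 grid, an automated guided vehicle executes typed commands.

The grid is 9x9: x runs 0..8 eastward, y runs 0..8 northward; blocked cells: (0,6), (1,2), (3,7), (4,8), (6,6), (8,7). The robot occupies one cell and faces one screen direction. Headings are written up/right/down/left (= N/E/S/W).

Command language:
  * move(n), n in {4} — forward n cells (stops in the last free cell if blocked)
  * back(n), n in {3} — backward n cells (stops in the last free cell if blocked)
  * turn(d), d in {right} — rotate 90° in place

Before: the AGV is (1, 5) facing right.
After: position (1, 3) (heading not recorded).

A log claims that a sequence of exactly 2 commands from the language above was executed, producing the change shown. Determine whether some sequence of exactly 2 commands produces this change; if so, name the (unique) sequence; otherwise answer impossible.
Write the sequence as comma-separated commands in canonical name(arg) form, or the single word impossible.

key: move(4) is stopped early by the blocked cell at (1,2)
start: (1, 5) facing right
[1] after turn(right): (1, 5) facing down
[2] after move(4): (1, 3) facing down
all 9 alternatives checked — unique.

turn(right), move(4)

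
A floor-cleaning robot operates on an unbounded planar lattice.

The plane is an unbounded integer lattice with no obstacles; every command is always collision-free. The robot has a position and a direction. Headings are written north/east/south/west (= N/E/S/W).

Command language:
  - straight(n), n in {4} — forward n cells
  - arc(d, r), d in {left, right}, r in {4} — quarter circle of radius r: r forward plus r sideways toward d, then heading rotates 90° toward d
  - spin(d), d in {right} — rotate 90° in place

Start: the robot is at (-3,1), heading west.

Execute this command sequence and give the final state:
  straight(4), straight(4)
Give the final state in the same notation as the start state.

begin: at (-3,1), heading west
step 1 (straight(4)): at (-7,1), heading west
step 2 (straight(4)): at (-11,1), heading west

at (-11,1), heading west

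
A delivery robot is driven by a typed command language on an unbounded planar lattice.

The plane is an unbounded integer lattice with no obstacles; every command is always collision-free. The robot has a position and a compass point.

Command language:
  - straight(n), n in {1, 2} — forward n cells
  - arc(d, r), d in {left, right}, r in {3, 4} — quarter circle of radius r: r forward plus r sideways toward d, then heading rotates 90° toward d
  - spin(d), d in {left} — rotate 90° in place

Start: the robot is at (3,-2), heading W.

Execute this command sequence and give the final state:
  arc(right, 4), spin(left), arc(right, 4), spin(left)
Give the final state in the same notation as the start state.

initial: at (3,-2), heading W
1. arc(right, 4) → at (-1,2), heading N
2. spin(left) → at (-1,2), heading W
3. arc(right, 4) → at (-5,6), heading N
4. spin(left) → at (-5,6), heading W

at (-5,6), heading W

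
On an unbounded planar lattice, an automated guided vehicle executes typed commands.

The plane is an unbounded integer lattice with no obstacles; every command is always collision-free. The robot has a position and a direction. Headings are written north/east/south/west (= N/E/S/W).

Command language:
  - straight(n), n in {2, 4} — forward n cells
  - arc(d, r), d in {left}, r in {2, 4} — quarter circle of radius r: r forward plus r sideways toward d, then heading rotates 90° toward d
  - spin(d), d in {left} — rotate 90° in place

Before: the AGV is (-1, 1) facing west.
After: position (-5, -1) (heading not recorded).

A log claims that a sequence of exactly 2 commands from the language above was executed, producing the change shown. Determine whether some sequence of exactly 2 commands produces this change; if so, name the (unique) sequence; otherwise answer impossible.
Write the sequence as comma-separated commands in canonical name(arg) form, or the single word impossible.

straight(2), arc(left, 2)

key: order matters: swapping straight(2) and arc(left, 2) lands elsewhere
initial: (-1, 1) facing west
[1] after straight(2): (-3, 1) facing west
[2] after arc(left, 2): (-5, -1) facing south
no rival 2-sequence matches.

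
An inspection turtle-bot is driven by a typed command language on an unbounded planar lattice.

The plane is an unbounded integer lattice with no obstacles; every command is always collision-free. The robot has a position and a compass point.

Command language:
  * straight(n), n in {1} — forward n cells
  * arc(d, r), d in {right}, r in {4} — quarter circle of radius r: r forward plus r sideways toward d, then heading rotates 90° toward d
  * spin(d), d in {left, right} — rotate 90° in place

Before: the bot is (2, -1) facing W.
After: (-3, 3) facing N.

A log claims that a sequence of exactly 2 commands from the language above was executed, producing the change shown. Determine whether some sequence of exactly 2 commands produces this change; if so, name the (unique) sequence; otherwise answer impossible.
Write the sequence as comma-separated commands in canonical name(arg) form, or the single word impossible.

straight(1), arc(right, 4)

key: position moved to (-3,3) AND the heading swung to N — translation plus rotation needed
from: (2, -1) facing W
[1] after straight(1): (1, -1) facing W
[2] after arc(right, 4): (-3, 3) facing N
no rival 2-sequence matches.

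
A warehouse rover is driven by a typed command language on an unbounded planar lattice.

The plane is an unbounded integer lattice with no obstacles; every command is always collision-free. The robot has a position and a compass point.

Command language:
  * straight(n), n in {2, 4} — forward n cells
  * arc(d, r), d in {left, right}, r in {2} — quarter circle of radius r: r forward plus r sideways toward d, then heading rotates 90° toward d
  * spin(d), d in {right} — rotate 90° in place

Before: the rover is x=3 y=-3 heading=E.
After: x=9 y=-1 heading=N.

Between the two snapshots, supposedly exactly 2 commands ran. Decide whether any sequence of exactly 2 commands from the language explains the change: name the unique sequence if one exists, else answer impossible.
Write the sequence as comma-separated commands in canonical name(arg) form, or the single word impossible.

straight(4), arc(left, 2)

key: order matters: swapping straight(4) and arc(left, 2) lands elsewhere
begin: x=3 y=-3 heading=E
[1] after straight(4): x=7 y=-3 heading=E
[2] after arc(left, 2): x=9 y=-1 heading=N
no rival 2-sequence matches.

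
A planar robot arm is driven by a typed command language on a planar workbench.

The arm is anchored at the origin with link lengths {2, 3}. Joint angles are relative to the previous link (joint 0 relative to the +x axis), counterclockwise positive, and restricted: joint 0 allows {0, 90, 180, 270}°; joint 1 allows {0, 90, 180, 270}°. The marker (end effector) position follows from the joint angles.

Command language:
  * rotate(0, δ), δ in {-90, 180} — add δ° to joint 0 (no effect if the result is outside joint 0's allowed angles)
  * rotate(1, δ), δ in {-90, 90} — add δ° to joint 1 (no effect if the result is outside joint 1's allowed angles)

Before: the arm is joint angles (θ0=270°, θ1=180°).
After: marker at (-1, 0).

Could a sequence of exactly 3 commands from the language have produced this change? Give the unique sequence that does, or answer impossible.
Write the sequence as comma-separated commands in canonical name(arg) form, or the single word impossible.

rotate(0, -90), rotate(0, -90), rotate(0, -90)

t0: joint angles (θ0=270°, θ1=180°)
t=1 rotate(0, -90) ⇒ joint angles (θ0=180°, θ1=180°)
t=2 rotate(0, -90) ⇒ joint angles (θ0=90°, θ1=180°)
t=3 rotate(0, -90) ⇒ joint angles (θ0=0°, θ1=180°)
all 64 alternatives checked — unique.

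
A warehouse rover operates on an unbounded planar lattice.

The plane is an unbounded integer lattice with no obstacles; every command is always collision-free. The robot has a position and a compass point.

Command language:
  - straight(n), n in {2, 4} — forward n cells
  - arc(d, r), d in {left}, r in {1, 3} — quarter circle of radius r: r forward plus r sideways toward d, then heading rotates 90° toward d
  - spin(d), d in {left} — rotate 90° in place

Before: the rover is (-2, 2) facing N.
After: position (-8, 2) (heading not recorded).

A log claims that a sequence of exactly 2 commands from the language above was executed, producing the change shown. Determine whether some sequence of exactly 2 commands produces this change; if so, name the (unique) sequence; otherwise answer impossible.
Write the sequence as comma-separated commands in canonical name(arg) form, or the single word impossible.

initial: (-2, 2) facing N
t=1 arc(left, 3) ⇒ (-5, 5) facing W
t=2 arc(left, 3) ⇒ (-8, 2) facing S
uniquely the one of 25 2-step routes that fits.

arc(left, 3), arc(left, 3)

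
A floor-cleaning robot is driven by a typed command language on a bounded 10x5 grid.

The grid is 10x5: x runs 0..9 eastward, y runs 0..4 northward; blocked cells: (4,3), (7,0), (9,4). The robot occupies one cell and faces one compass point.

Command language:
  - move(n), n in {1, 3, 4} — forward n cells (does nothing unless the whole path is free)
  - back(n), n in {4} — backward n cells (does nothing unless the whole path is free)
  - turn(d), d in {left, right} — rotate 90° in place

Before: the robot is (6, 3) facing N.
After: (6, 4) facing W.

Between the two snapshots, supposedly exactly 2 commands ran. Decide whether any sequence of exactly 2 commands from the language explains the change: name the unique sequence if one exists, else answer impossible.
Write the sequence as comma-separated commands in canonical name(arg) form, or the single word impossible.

move(1), turn(left)

key: cell and facing (now W) both changed — the 2 commands mix motion and turning
start: (6, 3) facing N
step 1 (move(1)): (6, 4) facing N
step 2 (turn(left)): (6, 4) facing W
uniquely the one of 36 2-step routes that fits.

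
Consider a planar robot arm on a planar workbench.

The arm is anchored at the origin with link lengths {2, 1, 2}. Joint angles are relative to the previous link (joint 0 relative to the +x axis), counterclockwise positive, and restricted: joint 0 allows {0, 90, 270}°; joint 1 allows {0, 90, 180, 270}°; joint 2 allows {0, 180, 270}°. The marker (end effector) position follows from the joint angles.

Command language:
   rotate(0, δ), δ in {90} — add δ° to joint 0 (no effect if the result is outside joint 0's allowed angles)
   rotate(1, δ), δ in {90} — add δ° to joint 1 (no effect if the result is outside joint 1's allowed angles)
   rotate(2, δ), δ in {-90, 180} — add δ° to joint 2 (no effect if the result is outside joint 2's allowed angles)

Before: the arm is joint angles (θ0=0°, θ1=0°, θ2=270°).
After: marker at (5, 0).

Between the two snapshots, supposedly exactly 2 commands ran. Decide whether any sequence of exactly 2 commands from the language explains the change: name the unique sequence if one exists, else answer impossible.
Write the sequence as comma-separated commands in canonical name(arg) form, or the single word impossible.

key: running rotate(2, 180) before rotate(2, -90) would end elsewhere — order is forced
begin: joint angles (θ0=0°, θ1=0°, θ2=270°)
[1] after rotate(2, -90): joint angles (θ0=0°, θ1=0°, θ2=180°)
[2] after rotate(2, 180): joint angles (θ0=0°, θ1=0°, θ2=0°)
no other 2-command option fits: unique.

rotate(2, -90), rotate(2, 180)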